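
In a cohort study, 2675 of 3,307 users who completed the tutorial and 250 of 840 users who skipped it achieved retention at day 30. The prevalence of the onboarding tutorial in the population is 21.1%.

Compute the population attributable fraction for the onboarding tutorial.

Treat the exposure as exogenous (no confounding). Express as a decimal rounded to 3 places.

p₁ = P(outcome | exposed) = 2675/3307 = 0.80889
p₀ = P(outcome | unexposed) = 250/840 = 0.29762
Overall risk P(Y=1) = π·p₁ + (1−π)·p₀ = 0.211×0.80889 + 0.789×0.29762 = 0.4055.
Under exogeneity, PAF = [P(Y=1) − p₀] / P(Y=1).
PAF = (0.4055 − 0.29762) / 0.4055 ≈ 0.2660

PAF ≈ 0.266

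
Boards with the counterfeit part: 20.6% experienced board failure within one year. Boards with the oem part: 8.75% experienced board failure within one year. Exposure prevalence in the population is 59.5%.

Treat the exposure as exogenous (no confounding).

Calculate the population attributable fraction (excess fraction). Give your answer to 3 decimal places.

p₁ = 0.206, p₀ = 0.0875.
Overall risk P(Y=1) = π·p₁ + (1−π)·p₀ = 0.595×0.206 + 0.405×0.0875 = 0.15801.
Under exogeneity, PAF = [P(Y=1) − p₀] / P(Y=1).
PAF = (0.15801 − 0.0875) / 0.15801 ≈ 0.4462

PAF ≈ 0.446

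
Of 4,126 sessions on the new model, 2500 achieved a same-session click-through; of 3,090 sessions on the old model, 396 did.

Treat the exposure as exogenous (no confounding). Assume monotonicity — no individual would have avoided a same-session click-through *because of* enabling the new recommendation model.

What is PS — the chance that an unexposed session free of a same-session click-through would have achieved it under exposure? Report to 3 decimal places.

PS ≈ 0.548

p₁ = P(outcome | exposed) = 2500/4126 = 0.60591
p₀ = P(outcome | unexposed) = 396/3090 = 0.12816
Under exogeneity and monotonicity, PS = (p₁ − p₀) / (1 − p₀).
PS = (0.60591 − 0.12816) / (1 − 0.12816) = 0.47776 / 0.87184 ≈ 0.5480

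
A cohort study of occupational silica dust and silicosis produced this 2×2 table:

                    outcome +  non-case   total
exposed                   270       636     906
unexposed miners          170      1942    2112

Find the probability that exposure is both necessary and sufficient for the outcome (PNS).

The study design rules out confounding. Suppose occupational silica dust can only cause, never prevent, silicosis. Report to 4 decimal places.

PNS ≈ 0.2175

p₁ = P(outcome | exposed) = 270/906 = 0.29801
p₀ = P(outcome | unexposed) = 170/2112 = 0.080492
Under exogeneity and monotonicity, PNS = p₁ − p₀.
PNS = 0.29801 − 0.080492 = 0.21752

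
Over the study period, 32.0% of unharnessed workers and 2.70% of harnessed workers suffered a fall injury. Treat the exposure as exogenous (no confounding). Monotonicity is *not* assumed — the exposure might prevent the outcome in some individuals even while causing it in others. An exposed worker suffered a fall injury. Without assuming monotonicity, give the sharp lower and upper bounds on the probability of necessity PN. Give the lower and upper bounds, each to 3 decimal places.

0.916 ≤ PN ≤ 1.000

p₁ = 0.32, p₀ = 0.027.
Under exogeneity alone the bounds on PN are max{0,(p₁−p₀)/p₁} ≤ PN ≤ min{1,(1−p₀)/p₁}.
  lower = (p₁ − p₀)/p₁ = 0.293 / 0.32 ≈ 0.9156
  upper = min{1, (1 − p₀)/p₁} = 0.973 / 0.32 ≈ 3.0406 → capped at 1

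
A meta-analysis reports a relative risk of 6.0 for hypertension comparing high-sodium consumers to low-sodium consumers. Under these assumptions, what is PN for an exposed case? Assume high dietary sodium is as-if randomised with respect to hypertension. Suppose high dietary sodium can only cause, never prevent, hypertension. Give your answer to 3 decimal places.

Under exogeneity and monotonicity, PN = (RR − 1) / RR = 1 − 1/RR.
PN = (6.0 − 1) / 6.0 = 5 / 6.0 ≈ 0.8333

PN ≈ 0.833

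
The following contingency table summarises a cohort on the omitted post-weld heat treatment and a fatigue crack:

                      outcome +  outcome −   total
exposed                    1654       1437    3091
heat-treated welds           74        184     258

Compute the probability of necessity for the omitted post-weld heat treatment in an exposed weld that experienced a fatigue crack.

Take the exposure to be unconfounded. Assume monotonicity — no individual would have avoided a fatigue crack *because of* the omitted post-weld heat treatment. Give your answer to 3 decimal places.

p₁ = P(outcome | exposed) = 1654/3091 = 0.5351
p₀ = P(outcome | unexposed) = 74/258 = 0.28682
Under exogeneity and monotonicity, PN = (p₁ − p₀) / p₁.
PN = (0.5351 − 0.28682) / 0.5351 = 0.24828 / 0.5351 ≈ 0.4640

PN ≈ 0.464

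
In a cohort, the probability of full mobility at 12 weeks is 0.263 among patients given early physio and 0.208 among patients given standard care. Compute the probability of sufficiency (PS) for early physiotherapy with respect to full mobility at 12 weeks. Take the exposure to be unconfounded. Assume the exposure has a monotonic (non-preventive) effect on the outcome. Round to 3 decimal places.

PS ≈ 0.069

Let p₁ = 0.263, p₀ = 0.208.
Under exogeneity and monotonicity, PS = (p₁ − p₀) / (1 − p₀).
PS = (0.263 − 0.208) / (1 − 0.208) = 0.055 / 0.792 ≈ 0.0694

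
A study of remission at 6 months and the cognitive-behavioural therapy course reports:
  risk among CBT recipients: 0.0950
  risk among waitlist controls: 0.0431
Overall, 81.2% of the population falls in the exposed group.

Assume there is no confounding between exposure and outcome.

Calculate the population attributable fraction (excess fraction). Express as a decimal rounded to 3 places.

Let p₁ = 0.095, p₀ = 0.0431.
Overall risk P(Y=1) = π·p₁ + (1−π)·p₀ = 0.812×0.095 + 0.188×0.0431 = 0.085243.
Under exogeneity, PAF = [P(Y=1) − p₀] / P(Y=1).
PAF = (0.085243 − 0.0431) / 0.085243 ≈ 0.4944

PAF ≈ 0.494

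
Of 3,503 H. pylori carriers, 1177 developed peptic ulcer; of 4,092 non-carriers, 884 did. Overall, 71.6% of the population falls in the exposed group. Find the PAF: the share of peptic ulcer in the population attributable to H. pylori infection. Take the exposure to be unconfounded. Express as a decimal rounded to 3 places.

PAF ≈ 0.284

p₁ = P(outcome | exposed) = 1177/3503 = 0.336
p₀ = P(outcome | unexposed) = 884/4092 = 0.21603
Overall risk P(Y=1) = π·p₁ + (1−π)·p₀ = 0.716×0.336 + 0.284×0.21603 = 0.30193.
Under exogeneity, PAF = [P(Y=1) − p₀] / P(Y=1).
PAF = (0.30193 − 0.21603) / 0.30193 ≈ 0.2845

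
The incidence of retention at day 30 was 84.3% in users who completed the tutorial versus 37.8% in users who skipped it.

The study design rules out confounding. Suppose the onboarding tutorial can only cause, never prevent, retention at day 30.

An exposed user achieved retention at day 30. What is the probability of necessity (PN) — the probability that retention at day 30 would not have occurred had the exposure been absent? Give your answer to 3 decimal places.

PN ≈ 0.552

p₁ = 0.843, p₀ = 0.378.
Under exogeneity and monotonicity, PN = (p₁ − p₀) / p₁.
PN = (0.843 − 0.378) / 0.843 = 0.465 / 0.843 ≈ 0.5516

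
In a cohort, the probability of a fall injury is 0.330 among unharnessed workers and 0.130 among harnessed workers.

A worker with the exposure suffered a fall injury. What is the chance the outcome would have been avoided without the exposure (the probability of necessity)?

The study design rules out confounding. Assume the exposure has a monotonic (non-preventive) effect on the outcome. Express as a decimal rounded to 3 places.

PN ≈ 0.606

Let p₁ = 0.33, p₀ = 0.13.
Under exogeneity and monotonicity, PN = (p₁ − p₀) / p₁.
PN = (0.33 − 0.13) / 0.33 = 0.2 / 0.33 ≈ 0.6061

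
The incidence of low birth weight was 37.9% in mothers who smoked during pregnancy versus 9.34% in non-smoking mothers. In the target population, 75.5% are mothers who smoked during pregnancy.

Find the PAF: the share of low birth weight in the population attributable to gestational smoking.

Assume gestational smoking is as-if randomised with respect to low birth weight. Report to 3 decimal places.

PAF ≈ 0.698

p₁ = 0.379, p₀ = 0.0934.
Overall risk P(Y=1) = π·p₁ + (1−π)·p₀ = 0.755×0.379 + 0.245×0.0934 = 0.30903.
Under exogeneity, PAF = [P(Y=1) − p₀] / P(Y=1).
PAF = (0.30903 − 0.0934) / 0.30903 ≈ 0.6978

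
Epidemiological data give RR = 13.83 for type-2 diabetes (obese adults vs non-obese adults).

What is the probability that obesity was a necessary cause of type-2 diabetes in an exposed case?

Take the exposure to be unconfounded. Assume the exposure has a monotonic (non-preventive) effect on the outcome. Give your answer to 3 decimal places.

Under exogeneity and monotonicity, PN = (RR − 1) / RR = 1 − 1/RR.
PN = (13.83 − 1) / 13.83 = 12.83 / 13.83 ≈ 0.9277

PN ≈ 0.928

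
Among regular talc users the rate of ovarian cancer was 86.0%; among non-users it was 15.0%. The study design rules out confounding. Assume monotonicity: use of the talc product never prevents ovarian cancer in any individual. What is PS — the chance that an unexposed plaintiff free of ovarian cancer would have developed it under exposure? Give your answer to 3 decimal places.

p₁ = 0.86, p₀ = 0.15.
Under exogeneity and monotonicity, PS = (p₁ − p₀) / (1 − p₀).
PS = (0.86 − 0.15) / (1 − 0.15) = 0.71 / 0.85 ≈ 0.8353

PS ≈ 0.835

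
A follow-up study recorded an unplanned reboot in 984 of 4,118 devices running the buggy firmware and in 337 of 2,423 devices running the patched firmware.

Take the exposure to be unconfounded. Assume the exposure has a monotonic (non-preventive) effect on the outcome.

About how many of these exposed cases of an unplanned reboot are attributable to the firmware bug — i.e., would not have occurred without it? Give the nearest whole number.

p₁ = P(outcome | exposed) = 984/4118 = 0.23895
p₀ = P(outcome | unexposed) = 337/2423 = 0.13908
PN = (p₁ − p₀)/p₁ = (0.23895 − 0.13908) / 0.23895 ≈ 0.41794.
Attributable cases ≈ PN × (exposed cases) = 0.41794 × 984 ≈ 411.25.

about 411 cases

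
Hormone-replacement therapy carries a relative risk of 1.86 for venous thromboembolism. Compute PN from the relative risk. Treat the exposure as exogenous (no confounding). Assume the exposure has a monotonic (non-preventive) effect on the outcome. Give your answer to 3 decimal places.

PN ≈ 0.462

Under exogeneity and monotonicity, PN = (RR − 1) / RR = 1 − 1/RR.
PN = (1.86 − 1) / 1.86 = 0.86 / 1.86 ≈ 0.4624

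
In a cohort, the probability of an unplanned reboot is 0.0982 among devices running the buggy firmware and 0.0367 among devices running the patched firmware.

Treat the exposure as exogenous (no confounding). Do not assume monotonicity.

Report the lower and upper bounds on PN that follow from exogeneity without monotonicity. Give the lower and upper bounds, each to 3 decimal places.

Let p₁ = 0.0982, p₀ = 0.0367.
Under exogeneity alone the bounds on PN are max{0,(p₁−p₀)/p₁} ≤ PN ≤ min{1,(1−p₀)/p₁}.
  lower = (p₁ − p₀)/p₁ = 0.0615 / 0.0982 ≈ 0.6263
  upper = min{1, (1 − p₀)/p₁} = 0.9633 / 0.0982 ≈ 9.8096 → capped at 1

0.626 ≤ PN ≤ 1.000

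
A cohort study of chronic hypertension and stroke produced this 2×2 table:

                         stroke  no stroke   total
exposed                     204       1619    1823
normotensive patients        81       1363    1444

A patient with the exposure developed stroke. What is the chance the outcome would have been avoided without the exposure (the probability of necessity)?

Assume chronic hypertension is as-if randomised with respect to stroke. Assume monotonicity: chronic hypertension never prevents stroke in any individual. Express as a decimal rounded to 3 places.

PN ≈ 0.499

p₁ = P(outcome | exposed) = 204/1823 = 0.1119
p₀ = P(outcome | unexposed) = 81/1444 = 0.056094
Under exogeneity and monotonicity, PN = (p₁ − p₀)/p₁.
PN = (0.1119 − 0.056094) / 0.1119 ≈ 0.4987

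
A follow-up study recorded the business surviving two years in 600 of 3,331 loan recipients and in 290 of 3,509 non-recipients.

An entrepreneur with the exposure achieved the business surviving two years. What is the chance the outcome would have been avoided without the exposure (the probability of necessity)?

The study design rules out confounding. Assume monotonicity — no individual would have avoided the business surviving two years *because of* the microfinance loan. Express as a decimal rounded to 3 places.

PN ≈ 0.541

p₁ = P(outcome | exposed) = 600/3331 = 0.18013
p₀ = P(outcome | unexposed) = 290/3509 = 0.082645
Under exogeneity and monotonicity, PN = (p₁ − p₀) / p₁.
PN = (0.18013 − 0.082645) / 0.18013 = 0.097481 / 0.18013 ≈ 0.5412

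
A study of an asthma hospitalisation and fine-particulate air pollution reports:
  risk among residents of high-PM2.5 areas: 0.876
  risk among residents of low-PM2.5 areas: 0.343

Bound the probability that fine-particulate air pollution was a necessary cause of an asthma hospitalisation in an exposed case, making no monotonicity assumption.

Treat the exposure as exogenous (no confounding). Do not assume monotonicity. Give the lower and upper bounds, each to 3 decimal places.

0.608 ≤ PN ≤ 0.750

Let p₁ = 0.876, p₀ = 0.343.
Under exogeneity alone the bounds on PN are max{0,(p₁−p₀)/p₁} ≤ PN ≤ min{1,(1−p₀)/p₁}.
  lower = (p₁ − p₀)/p₁ = 0.533 / 0.876 ≈ 0.6084
  upper = min{1, (1 − p₀)/p₁} = 0.657 / 0.876 ≈ 0.7500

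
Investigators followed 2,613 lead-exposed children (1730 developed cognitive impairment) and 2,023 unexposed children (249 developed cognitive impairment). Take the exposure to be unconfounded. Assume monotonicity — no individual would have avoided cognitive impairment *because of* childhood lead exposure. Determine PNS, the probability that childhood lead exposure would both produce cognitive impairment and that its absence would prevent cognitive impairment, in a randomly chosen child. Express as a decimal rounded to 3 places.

p₁ = P(outcome | exposed) = 1730/2613 = 0.66207
p₀ = P(outcome | unexposed) = 249/2023 = 0.12308
Under exogeneity and monotonicity, PNS = p₁ − p₀.
PNS = 0.66207 − 0.12308 = 0.53899

PNS ≈ 0.539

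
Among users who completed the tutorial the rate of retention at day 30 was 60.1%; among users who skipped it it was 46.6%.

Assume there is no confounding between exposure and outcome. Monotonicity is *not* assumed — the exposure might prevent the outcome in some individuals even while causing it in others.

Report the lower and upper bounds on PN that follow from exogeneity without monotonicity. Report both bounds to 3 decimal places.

p₁ = 0.601, p₀ = 0.466.
Under exogeneity alone the bounds on PN are max{0,(p₁−p₀)/p₁} ≤ PN ≤ min{1,(1−p₀)/p₁}.
  lower = (p₁ − p₀)/p₁ = 0.135 / 0.601 ≈ 0.2246
  upper = min{1, (1 − p₀)/p₁} = 0.534 / 0.601 ≈ 0.8885

0.225 ≤ PN ≤ 0.889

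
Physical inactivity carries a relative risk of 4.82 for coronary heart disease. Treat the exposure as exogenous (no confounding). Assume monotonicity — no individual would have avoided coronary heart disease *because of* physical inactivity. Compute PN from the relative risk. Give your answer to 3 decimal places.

Under exogeneity and monotonicity, PN = (RR − 1) / RR = 1 − 1/RR.
PN = (4.82 − 1) / 4.82 = 3.82 / 4.82 ≈ 0.7925

PN ≈ 0.793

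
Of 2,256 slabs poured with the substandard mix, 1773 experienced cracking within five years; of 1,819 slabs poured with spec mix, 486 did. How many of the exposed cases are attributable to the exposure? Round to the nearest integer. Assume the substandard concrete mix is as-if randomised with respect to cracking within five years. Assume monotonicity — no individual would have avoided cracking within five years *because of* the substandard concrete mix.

p₁ = P(outcome | exposed) = 1773/2256 = 0.7859
p₀ = P(outcome | unexposed) = 486/1819 = 0.26718
PN = (p₁ − p₀)/p₁ = (0.7859 − 0.26718) / 0.7859 ≈ 0.66004.
Attributable cases ≈ PN × (exposed cases) = 0.66004 × 1773 ≈ 1170.24.

about 1170 cases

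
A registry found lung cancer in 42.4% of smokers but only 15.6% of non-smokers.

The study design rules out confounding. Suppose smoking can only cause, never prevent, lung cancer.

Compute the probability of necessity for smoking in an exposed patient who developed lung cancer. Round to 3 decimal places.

PN ≈ 0.632

p₁ = 0.424, p₀ = 0.156.
Under exogeneity and monotonicity, PN = (p₁ − p₀) / p₁.
PN = (0.424 − 0.156) / 0.424 = 0.268 / 0.424 ≈ 0.6321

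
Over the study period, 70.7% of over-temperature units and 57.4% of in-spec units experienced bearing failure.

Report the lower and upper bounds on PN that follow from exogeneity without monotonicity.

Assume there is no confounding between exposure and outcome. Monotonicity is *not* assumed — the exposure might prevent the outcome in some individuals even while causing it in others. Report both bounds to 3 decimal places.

p₁ = 0.707, p₀ = 0.574.
Under exogeneity alone the bounds on PN are max{0,(p₁−p₀)/p₁} ≤ PN ≤ min{1,(1−p₀)/p₁}.
  lower = (p₁ − p₀)/p₁ = 0.133 / 0.707 ≈ 0.1881
  upper = min{1, (1 − p₀)/p₁} = 0.426 / 0.707 ≈ 0.6025

0.188 ≤ PN ≤ 0.603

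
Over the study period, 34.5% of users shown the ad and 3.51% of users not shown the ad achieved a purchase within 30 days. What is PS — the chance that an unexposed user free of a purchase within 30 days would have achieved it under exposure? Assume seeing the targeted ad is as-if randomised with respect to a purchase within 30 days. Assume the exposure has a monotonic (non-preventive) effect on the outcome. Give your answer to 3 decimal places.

p₁ = 0.345, p₀ = 0.0351.
Under exogeneity and monotonicity, PS = (p₁ − p₀) / (1 − p₀).
PS = (0.345 − 0.0351) / (1 − 0.0351) = 0.3099 / 0.9649 ≈ 0.3212

PS ≈ 0.321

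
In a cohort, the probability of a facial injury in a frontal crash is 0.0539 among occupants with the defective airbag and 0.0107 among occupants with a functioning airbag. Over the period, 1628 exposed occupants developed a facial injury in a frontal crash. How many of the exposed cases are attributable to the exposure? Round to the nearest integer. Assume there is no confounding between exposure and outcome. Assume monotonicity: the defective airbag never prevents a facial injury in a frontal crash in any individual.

Let p₁ = 0.0539, p₀ = 0.0107.
PN = (p₁ − p₀)/p₁ = (0.0539 − 0.0107) / 0.0539 ≈ 0.80148.
Attributable cases ≈ PN × (exposed cases) = 0.80148 × 1628 ≈ 1304.82.

about 1305 cases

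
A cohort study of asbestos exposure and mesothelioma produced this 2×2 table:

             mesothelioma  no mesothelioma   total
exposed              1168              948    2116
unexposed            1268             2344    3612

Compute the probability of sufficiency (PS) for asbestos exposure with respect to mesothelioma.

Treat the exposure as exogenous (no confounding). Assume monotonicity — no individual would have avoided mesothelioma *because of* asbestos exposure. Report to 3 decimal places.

PS ≈ 0.310

p₁ = P(outcome | exposed) = 1168/2116 = 0.55198
p₀ = P(outcome | unexposed) = 1268/3612 = 0.35105
Under exogeneity and monotonicity, PS = (p₁ − p₀)/(1 − p₀).
PS = (0.55198 − 0.35105) / 0.64895 ≈ 0.3096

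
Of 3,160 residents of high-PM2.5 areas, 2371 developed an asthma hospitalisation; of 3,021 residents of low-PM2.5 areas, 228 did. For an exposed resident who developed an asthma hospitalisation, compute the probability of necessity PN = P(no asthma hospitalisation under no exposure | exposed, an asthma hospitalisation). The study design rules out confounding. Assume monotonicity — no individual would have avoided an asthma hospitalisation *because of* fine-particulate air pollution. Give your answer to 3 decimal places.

PN ≈ 0.899

p₁ = P(outcome | exposed) = 2371/3160 = 0.75032
p₀ = P(outcome | unexposed) = 228/3021 = 0.075472
Under exogeneity and monotonicity, PN = (p₁ − p₀) / p₁.
PN = (0.75032 − 0.075472) / 0.75032 = 0.67484 / 0.75032 ≈ 0.8994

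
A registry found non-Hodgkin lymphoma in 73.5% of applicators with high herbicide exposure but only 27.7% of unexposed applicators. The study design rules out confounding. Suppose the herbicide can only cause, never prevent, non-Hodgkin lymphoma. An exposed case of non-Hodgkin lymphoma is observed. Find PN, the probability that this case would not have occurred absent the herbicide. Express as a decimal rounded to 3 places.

PN ≈ 0.623

p₁ = 0.735, p₀ = 0.277.
Under exogeneity and monotonicity, PN = (p₁ − p₀) / p₁.
PN = (0.735 − 0.277) / 0.735 = 0.458 / 0.735 ≈ 0.6231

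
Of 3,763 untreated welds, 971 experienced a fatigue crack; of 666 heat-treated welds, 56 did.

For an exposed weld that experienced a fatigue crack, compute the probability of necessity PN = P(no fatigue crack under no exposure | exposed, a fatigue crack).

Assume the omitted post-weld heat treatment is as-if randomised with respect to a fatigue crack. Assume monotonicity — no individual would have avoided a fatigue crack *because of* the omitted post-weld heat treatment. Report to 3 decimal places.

PN ≈ 0.674

p₁ = P(outcome | exposed) = 971/3763 = 0.25804
p₀ = P(outcome | unexposed) = 56/666 = 0.084084
Under exogeneity and monotonicity, PN = (p₁ − p₀) / p₁.
PN = (0.25804 − 0.084084) / 0.25804 = 0.17395 / 0.25804 ≈ 0.6741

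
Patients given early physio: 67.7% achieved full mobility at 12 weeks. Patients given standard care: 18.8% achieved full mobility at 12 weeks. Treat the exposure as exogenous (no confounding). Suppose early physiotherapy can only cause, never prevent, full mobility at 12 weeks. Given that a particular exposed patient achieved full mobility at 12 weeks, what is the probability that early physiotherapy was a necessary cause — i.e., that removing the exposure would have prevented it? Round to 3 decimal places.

PN ≈ 0.722

p₁ = 0.677, p₀ = 0.188.
Under exogeneity and monotonicity, PN = (p₁ − p₀) / p₁.
PN = (0.677 − 0.188) / 0.677 = 0.489 / 0.677 ≈ 0.7223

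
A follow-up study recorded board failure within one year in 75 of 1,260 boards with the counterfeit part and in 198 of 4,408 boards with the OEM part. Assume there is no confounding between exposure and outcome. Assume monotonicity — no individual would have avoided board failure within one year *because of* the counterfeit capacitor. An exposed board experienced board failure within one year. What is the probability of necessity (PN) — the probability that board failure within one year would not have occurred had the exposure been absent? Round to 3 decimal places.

PN ≈ 0.245

p₁ = P(outcome | exposed) = 75/1260 = 0.059524
p₀ = P(outcome | unexposed) = 198/4408 = 0.044918
Under exogeneity and monotonicity, PN = (p₁ − p₀) / p₁.
PN = (0.059524 − 0.044918) / 0.059524 = 0.014605 / 0.059524 ≈ 0.2454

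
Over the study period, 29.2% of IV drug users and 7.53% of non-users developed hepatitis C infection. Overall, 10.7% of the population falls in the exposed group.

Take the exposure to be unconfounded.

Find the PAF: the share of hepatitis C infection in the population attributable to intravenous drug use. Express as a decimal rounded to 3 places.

PAF ≈ 0.235

p₁ = 0.292, p₀ = 0.0753.
Overall risk P(Y=1) = π·p₁ + (1−π)·p₀ = 0.107×0.292 + 0.893×0.0753 = 0.098487.
Under exogeneity, PAF = [P(Y=1) − p₀] / P(Y=1).
PAF = (0.098487 − 0.0753) / 0.098487 ≈ 0.2354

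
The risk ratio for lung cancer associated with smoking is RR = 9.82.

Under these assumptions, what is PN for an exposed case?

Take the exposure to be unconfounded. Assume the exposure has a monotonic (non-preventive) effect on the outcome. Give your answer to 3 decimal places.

PN ≈ 0.898

Under exogeneity and monotonicity, PN = (RR − 1) / RR = 1 − 1/RR.
PN = (9.82 − 1) / 9.82 = 8.82 / 9.82 ≈ 0.8982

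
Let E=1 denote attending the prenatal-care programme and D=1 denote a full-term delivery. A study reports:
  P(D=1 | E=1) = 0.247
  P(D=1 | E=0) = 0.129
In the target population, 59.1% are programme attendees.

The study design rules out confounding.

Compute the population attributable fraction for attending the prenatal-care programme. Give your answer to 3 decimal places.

PAF ≈ 0.351

Let p₁ = 0.247, p₀ = 0.129.
Overall risk P(Y=1) = π·p₁ + (1−π)·p₀ = 0.591×0.247 + 0.409×0.129 = 0.19874.
Under exogeneity, PAF = [P(Y=1) − p₀] / P(Y=1).
PAF = (0.19874 − 0.129) / 0.19874 ≈ 0.3509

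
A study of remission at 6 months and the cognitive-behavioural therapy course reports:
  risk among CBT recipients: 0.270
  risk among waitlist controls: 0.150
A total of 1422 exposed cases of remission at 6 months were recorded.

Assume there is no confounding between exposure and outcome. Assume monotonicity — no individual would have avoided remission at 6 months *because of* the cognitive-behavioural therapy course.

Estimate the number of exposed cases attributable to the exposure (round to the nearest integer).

Let p₁ = 0.27, p₀ = 0.15.
PN = (p₁ − p₀)/p₁ = (0.27 − 0.15) / 0.27 ≈ 0.44444.
Attributable cases ≈ PN × (exposed cases) = 0.44444 × 1422 ≈ 632.00.

about 632 cases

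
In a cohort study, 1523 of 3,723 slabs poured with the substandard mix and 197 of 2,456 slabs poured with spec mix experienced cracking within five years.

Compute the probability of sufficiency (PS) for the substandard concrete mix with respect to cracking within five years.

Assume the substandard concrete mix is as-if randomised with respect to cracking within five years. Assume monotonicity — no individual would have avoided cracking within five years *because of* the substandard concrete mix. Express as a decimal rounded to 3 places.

p₁ = P(outcome | exposed) = 1523/3723 = 0.40908
p₀ = P(outcome | unexposed) = 197/2456 = 0.080212
Under exogeneity and monotonicity, PS = (p₁ − p₀) / (1 − p₀).
PS = (0.40908 − 0.080212) / (1 − 0.080212) = 0.32887 / 0.91979 ≈ 0.3575

PS ≈ 0.358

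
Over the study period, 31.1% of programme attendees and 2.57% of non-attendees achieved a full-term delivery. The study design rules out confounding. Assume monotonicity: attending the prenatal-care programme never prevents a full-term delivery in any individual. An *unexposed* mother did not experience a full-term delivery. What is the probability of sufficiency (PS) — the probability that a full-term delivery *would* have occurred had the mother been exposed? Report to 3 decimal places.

p₁ = 0.311, p₀ = 0.0257.
Under exogeneity and monotonicity, PS = (p₁ − p₀) / (1 − p₀).
PS = (0.311 − 0.0257) / (1 − 0.0257) = 0.2853 / 0.9743 ≈ 0.2928

PS ≈ 0.293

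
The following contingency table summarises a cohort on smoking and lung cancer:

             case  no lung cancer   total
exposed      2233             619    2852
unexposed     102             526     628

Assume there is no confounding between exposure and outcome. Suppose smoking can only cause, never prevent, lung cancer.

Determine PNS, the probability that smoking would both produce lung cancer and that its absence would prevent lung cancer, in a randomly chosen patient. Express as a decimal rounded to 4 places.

p₁ = P(outcome | exposed) = 2233/2852 = 0.78296
p₀ = P(outcome | unexposed) = 102/628 = 0.16242
Under exogeneity and monotonicity, PNS = p₁ − p₀.
PNS = 0.78296 − 0.16242 = 0.62054

PNS ≈ 0.6205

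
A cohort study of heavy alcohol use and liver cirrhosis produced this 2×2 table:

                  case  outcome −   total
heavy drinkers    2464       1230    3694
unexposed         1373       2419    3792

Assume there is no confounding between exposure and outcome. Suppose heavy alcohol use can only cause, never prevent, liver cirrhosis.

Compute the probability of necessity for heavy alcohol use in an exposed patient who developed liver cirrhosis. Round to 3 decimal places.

PN ≈ 0.457

p₁ = P(outcome | exposed) = 2464/3694 = 0.66703
p₀ = P(outcome | unexposed) = 1373/3792 = 0.36208
Under exogeneity and monotonicity, PN = (p₁ − p₀) / p₁.
PN = (0.66703 − 0.36208) / 0.66703 = 0.30495 / 0.66703 ≈ 0.4572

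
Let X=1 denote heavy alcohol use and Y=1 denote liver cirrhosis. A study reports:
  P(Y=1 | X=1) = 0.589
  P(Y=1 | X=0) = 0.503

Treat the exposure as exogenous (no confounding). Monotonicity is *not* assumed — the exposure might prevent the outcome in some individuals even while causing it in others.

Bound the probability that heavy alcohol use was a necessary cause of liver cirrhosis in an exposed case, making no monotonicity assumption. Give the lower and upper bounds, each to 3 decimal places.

Let p₁ = 0.589, p₀ = 0.503.
Under exogeneity alone the bounds on PN are max{0,(p₁−p₀)/p₁} ≤ PN ≤ min{1,(1−p₀)/p₁}.
  lower = (p₁ − p₀)/p₁ = 0.086 / 0.589 ≈ 0.1460
  upper = min{1, (1 − p₀)/p₁} = 0.497 / 0.589 ≈ 0.8438

0.146 ≤ PN ≤ 0.844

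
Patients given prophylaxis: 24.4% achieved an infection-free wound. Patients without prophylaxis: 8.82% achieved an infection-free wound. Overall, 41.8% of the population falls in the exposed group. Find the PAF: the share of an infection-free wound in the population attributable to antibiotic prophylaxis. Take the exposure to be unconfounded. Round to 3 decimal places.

p₁ = 0.244, p₀ = 0.0882.
Overall risk P(Y=1) = π·p₁ + (1−π)·p₀ = 0.418×0.244 + 0.582×0.0882 = 0.15332.
Under exogeneity, PAF = [P(Y=1) − p₀] / P(Y=1).
PAF = (0.15332 − 0.0882) / 0.15332 ≈ 0.4247

PAF ≈ 0.425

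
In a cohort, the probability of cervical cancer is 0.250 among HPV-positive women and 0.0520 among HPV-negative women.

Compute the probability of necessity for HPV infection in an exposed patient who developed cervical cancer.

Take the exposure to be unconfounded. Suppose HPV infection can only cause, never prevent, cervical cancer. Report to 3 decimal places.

PN ≈ 0.792

Let p₁ = 0.25, p₀ = 0.052.
Under exogeneity and monotonicity, PN = (p₁ − p₀) / p₁.
PN = (0.25 − 0.052) / 0.25 = 0.198 / 0.25 ≈ 0.7920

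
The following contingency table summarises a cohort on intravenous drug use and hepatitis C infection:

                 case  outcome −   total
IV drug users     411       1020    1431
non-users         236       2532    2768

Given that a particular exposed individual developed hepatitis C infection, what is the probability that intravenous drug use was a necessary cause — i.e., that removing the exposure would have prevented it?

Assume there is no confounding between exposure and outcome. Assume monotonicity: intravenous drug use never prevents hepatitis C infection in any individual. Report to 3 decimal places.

p₁ = P(outcome | exposed) = 411/1431 = 0.28721
p₀ = P(outcome | unexposed) = 236/2768 = 0.08526
Under exogeneity and monotonicity, PN = (p₁ − p₀) / p₁.
PN = (0.28721 − 0.08526) / 0.28721 = 0.20195 / 0.28721 ≈ 0.7031

PN ≈ 0.703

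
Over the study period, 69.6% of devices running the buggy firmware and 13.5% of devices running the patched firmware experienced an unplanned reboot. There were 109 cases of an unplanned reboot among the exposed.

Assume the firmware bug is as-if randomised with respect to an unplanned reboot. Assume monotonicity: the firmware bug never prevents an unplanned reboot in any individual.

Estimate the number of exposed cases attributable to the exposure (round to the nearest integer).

about 88 cases

p₁ = 0.696, p₀ = 0.135.
PN = (p₁ − p₀)/p₁ = (0.696 − 0.135) / 0.696 ≈ 0.80603.
Attributable cases ≈ PN × (exposed cases) = 0.80603 × 109 ≈ 87.86.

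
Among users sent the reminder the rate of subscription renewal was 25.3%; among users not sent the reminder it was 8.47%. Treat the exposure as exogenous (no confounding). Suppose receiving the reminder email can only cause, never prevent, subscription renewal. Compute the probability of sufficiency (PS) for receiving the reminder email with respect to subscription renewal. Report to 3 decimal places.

PS ≈ 0.184

p₁ = 0.253, p₀ = 0.0847.
Under exogeneity and monotonicity, PS = (p₁ − p₀) / (1 − p₀).
PS = (0.253 − 0.0847) / (1 − 0.0847) = 0.1683 / 0.9153 ≈ 0.1839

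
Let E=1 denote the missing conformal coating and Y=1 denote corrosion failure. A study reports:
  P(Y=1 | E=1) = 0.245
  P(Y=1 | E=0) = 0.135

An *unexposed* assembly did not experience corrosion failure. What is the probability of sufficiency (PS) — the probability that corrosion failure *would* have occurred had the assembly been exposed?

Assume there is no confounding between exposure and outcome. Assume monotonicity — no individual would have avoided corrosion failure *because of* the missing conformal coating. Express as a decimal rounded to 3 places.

Let p₁ = 0.245, p₀ = 0.135.
Under exogeneity and monotonicity, PS = (p₁ − p₀) / (1 − p₀).
PS = (0.245 − 0.135) / (1 − 0.135) = 0.11 / 0.865 ≈ 0.1272

PS ≈ 0.127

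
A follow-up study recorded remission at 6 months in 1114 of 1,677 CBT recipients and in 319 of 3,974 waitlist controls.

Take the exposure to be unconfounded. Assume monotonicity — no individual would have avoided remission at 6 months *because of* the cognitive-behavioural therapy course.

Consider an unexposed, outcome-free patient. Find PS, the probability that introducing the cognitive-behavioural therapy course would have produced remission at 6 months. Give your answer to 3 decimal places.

PS ≈ 0.635

p₁ = P(outcome | exposed) = 1114/1677 = 0.66428
p₀ = P(outcome | unexposed) = 319/3974 = 0.080272
Under exogeneity and monotonicity, PS = (p₁ − p₀) / (1 − p₀).
PS = (0.66428 − 0.080272) / (1 − 0.080272) = 0.58401 / 0.91973 ≈ 0.6350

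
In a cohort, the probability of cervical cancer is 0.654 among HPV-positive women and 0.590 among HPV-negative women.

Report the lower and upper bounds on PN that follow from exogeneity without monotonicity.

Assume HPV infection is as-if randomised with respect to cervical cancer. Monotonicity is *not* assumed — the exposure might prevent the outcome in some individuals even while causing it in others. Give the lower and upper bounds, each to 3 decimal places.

0.098 ≤ PN ≤ 0.627

Let p₁ = 0.654, p₀ = 0.59.
Under exogeneity alone the bounds on PN are max{0,(p₁−p₀)/p₁} ≤ PN ≤ min{1,(1−p₀)/p₁}.
  lower = (p₁ − p₀)/p₁ = 0.064 / 0.654 ≈ 0.0979
  upper = min{1, (1 − p₀)/p₁} = 0.41 / 0.654 ≈ 0.6269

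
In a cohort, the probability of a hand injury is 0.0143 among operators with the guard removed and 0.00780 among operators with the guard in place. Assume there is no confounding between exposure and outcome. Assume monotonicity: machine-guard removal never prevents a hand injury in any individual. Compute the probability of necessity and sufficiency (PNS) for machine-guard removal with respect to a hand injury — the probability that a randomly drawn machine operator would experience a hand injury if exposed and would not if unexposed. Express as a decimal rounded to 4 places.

Let p₁ = 0.0143, p₀ = 0.0078.
Under exogeneity and monotonicity, PNS = p₁ − p₀.
PNS = 0.0143 − 0.0078 = 0.0065

PNS ≈ 0.0065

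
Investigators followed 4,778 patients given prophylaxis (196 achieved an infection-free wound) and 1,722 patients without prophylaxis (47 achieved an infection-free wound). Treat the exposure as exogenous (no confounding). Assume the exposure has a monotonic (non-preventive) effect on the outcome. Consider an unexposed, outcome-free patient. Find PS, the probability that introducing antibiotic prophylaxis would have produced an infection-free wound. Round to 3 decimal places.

p₁ = P(outcome | exposed) = 196/4778 = 0.041021
p₀ = P(outcome | unexposed) = 47/1722 = 0.027294
Under exogeneity and monotonicity, PS = (p₁ − p₀) / (1 − p₀).
PS = (0.041021 − 0.027294) / (1 − 0.027294) = 0.013728 / 0.97271 ≈ 0.0141

PS ≈ 0.014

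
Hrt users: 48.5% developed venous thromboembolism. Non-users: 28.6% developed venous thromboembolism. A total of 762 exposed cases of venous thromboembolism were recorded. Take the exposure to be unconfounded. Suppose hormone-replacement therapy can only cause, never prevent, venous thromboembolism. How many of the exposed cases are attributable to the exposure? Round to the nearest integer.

about 313 cases

p₁ = 0.485, p₀ = 0.286.
PN = (p₁ − p₀)/p₁ = (0.485 − 0.286) / 0.485 ≈ 0.41031.
Attributable cases ≈ PN × (exposed cases) = 0.41031 × 762 ≈ 312.66.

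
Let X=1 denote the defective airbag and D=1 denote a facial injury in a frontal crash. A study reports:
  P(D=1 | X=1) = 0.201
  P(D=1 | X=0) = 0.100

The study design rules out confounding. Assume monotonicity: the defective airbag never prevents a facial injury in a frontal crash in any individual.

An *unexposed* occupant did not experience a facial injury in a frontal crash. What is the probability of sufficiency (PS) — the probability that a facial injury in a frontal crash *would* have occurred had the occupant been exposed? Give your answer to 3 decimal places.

Let p₁ = 0.201, p₀ = 0.1.
Under exogeneity and monotonicity, PS = (p₁ − p₀) / (1 − p₀).
PS = (0.201 − 0.1) / (1 − 0.1) = 0.101 / 0.9 ≈ 0.1122

PS ≈ 0.112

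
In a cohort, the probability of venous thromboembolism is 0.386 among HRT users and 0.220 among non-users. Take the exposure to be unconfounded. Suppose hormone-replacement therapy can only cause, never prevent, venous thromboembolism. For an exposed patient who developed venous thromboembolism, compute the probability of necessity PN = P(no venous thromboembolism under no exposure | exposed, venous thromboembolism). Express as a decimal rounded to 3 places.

PN ≈ 0.430

Let p₁ = 0.386, p₀ = 0.22.
Under exogeneity and monotonicity, PN = (p₁ − p₀) / p₁.
PN = (0.386 − 0.22) / 0.386 = 0.166 / 0.386 ≈ 0.4301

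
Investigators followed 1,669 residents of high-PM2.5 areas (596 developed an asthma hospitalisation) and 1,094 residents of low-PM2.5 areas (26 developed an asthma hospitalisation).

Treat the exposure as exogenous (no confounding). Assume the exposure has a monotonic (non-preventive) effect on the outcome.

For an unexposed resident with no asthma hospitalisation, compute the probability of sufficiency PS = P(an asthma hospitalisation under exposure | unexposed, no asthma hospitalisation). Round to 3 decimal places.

PS ≈ 0.341

p₁ = P(outcome | exposed) = 596/1669 = 0.3571
p₀ = P(outcome | unexposed) = 26/1094 = 0.023766
Under exogeneity and monotonicity, PS = (p₁ − p₀) / (1 − p₀).
PS = (0.3571 − 0.023766) / (1 − 0.023766) = 0.33333 / 0.97623 ≈ 0.3414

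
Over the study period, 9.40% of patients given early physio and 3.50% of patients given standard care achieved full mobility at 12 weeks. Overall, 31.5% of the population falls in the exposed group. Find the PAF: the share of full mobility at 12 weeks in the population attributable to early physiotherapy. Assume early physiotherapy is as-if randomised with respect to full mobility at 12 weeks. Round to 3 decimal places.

p₁ = 0.094, p₀ = 0.035.
Overall risk P(Y=1) = π·p₁ + (1−π)·p₀ = 0.315×0.094 + 0.685×0.035 = 0.053585.
Under exogeneity, PAF = [P(Y=1) − p₀] / P(Y=1).
PAF = (0.053585 − 0.035) / 0.053585 ≈ 0.3468

PAF ≈ 0.347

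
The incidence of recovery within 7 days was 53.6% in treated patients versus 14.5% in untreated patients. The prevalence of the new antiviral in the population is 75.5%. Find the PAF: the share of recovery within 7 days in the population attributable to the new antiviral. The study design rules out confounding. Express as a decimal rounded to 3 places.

p₁ = 0.536, p₀ = 0.145.
Overall risk P(Y=1) = π·p₁ + (1−π)·p₀ = 0.755×0.536 + 0.245×0.145 = 0.44021.
Under exogeneity, PAF = [P(Y=1) − p₀] / P(Y=1).
PAF = (0.44021 − 0.145) / 0.44021 ≈ 0.6706

PAF ≈ 0.671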